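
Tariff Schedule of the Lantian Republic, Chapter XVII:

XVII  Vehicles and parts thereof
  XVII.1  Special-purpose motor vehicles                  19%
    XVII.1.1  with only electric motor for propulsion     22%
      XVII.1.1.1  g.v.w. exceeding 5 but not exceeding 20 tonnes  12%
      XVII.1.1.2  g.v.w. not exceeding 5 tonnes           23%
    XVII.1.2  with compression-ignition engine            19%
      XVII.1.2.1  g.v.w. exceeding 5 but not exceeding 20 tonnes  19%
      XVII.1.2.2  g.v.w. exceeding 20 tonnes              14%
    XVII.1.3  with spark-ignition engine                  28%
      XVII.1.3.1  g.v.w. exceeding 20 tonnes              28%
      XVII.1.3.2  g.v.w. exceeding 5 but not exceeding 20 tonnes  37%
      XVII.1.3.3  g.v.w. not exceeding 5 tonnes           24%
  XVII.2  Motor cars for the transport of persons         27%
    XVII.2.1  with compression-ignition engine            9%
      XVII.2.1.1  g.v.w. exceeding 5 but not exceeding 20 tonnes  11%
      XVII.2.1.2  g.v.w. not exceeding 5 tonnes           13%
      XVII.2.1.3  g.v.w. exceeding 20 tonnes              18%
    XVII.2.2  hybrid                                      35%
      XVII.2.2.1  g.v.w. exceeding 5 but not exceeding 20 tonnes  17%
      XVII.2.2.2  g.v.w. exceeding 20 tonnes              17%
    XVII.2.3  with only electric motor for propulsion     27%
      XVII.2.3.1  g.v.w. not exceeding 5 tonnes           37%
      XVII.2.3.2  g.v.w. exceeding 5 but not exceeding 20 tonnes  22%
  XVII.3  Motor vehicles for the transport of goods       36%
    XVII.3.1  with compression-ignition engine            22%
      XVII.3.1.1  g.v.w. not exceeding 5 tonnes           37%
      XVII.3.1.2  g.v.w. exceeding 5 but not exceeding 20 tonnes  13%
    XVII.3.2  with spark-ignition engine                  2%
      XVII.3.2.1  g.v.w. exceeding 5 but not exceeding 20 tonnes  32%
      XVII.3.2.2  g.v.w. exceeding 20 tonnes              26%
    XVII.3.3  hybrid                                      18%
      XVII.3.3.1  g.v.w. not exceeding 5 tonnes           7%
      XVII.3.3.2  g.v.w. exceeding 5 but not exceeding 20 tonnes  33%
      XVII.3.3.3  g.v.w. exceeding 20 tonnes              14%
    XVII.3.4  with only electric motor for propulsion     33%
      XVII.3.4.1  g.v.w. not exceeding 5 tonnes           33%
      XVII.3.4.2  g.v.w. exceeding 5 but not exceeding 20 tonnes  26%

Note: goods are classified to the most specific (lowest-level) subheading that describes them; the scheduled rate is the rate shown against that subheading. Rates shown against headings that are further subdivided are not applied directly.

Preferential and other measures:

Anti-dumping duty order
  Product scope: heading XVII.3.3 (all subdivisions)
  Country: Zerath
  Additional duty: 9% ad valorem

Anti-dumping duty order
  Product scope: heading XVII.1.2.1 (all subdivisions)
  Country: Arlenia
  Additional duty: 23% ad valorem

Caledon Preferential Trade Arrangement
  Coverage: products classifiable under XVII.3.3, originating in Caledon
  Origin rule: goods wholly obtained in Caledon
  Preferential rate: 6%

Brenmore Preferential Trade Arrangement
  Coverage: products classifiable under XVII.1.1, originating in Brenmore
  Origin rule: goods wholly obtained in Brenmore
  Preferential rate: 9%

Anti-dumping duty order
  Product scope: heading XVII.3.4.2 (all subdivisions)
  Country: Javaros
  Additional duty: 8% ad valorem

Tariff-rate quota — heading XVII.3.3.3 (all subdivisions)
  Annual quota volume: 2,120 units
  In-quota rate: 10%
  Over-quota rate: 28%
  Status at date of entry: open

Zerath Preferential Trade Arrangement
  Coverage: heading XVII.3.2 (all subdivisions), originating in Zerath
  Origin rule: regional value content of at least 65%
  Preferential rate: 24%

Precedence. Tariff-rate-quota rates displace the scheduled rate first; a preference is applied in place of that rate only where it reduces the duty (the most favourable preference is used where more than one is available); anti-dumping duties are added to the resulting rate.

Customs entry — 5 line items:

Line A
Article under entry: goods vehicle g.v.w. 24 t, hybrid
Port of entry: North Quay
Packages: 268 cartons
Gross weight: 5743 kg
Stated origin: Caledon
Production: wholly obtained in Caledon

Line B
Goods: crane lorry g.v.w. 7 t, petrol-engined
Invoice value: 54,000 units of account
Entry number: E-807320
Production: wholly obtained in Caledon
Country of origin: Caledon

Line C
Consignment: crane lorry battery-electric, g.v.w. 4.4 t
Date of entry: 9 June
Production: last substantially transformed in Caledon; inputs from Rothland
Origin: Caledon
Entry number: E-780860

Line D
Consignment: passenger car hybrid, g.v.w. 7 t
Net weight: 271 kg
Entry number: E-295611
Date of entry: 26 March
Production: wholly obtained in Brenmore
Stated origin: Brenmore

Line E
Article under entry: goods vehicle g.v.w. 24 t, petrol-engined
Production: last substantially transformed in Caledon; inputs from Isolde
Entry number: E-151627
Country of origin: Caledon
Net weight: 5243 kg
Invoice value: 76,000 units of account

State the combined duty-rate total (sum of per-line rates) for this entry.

109%

Line A: goods vehicle → XVII.3; hybrid → XVII.3.3; g.v.w. 24 t → XVII.3.3.3. Scheduled 14%. quota on XVII.3.3.3 open → in-quota 10%; Caledon agreement on XVII.3.3: wholly obtained → 6% available; preferential 6%. → 6%.
Line B: crane lorry → XVII.1; petrol-engined → XVII.1.3; g.v.w. 7 t → XVII.1.3.2. Scheduled 37%. Caledon agreement on XVII.3.3: XVII.1.3.2 not covered. → 37%.
Line C: crane lorry → XVII.1; battery-electric → XVII.1.1; g.v.w. 4.4 t → XVII.1.1.2. Scheduled 23%. Caledon agreement on XVII.3.3: XVII.1.1.2 not covered. → 23%.
Line D: passenger car → XVII.2; hybrid → XVII.2.2; g.v.w. 7 t → XVII.2.2.1. Scheduled 17%. Brenmore agreement on XVII.1.1: XVII.2.2.1 not covered. → 17%.
Line E: goods vehicle → XVII.3; petrol-engined → XVII.3.2; g.v.w. 24 t → XVII.3.2.2. Scheduled 26%. Caledon agreement on XVII.3.3: XVII.3.2.2 not covered. → 26%.
Sum: 6% + 37% + 23% + 17% + 26% = 109%.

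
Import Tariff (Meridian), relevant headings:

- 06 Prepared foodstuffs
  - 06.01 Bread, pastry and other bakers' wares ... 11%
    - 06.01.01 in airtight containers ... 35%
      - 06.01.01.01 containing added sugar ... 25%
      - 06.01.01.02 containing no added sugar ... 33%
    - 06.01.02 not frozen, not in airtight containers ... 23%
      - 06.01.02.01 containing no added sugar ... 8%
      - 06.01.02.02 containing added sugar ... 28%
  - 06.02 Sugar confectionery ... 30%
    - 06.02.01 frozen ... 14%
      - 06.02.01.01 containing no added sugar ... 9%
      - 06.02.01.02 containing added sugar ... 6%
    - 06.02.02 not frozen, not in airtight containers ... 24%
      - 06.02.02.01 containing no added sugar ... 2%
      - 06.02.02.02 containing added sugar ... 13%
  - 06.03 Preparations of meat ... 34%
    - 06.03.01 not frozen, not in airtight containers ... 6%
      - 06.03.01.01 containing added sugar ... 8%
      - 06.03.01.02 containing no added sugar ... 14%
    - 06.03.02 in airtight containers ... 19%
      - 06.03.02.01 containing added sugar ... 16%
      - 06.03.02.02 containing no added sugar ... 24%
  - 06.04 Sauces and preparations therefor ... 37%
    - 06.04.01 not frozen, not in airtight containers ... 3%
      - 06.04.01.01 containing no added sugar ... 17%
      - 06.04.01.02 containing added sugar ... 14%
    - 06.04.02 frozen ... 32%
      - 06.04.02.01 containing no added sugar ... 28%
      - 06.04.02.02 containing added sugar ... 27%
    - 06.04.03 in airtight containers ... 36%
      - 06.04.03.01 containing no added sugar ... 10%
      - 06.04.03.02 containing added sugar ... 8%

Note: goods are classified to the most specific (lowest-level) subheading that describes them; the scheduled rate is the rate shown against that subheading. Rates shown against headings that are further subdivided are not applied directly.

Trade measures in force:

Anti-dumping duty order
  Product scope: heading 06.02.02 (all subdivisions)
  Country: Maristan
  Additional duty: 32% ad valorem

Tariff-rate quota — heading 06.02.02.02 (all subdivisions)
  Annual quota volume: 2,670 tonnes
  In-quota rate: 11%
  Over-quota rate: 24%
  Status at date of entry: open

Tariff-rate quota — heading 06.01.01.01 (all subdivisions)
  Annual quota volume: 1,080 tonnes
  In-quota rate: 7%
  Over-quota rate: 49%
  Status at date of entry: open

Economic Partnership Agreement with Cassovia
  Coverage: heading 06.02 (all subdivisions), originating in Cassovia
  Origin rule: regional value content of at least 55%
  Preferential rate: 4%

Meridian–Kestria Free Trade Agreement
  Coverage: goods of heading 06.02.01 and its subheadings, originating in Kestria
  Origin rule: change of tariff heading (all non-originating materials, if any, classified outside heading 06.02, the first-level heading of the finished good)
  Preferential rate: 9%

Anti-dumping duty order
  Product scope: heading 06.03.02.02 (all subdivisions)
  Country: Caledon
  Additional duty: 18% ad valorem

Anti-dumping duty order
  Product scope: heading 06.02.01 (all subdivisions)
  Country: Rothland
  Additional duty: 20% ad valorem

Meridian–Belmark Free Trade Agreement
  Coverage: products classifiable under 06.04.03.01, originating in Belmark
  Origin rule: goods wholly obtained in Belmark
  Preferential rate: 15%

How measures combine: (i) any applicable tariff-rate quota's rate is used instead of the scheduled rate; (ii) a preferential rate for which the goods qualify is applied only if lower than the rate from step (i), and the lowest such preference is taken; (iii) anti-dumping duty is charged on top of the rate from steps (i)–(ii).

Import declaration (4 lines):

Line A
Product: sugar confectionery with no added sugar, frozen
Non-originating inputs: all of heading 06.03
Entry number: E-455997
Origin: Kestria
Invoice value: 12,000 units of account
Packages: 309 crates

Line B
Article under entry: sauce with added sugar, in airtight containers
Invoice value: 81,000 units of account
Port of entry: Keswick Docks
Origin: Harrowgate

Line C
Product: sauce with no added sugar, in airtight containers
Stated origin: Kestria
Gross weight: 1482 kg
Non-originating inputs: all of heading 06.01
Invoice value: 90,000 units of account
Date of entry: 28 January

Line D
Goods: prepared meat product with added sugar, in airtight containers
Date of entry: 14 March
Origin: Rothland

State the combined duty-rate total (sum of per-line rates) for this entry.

Line A: sugar confectionery → 06.02; frozen → 06.02.01; with no added sugar → 06.02.01.01. Scheduled 9%. Kestria agreement on 06.02.01: CTH met → 9% available; preference 9% not lower than 9% → no reduction. → 9%.
Line B: sauce → 06.04; in airtight containers → 06.04.03; with added sugar → 06.04.03.02. Scheduled 8%. No special measure applies. → 8%.
Line C: sauce → 06.04; in airtight containers → 06.04.03; with no added sugar → 06.04.03.01. Scheduled 10%. Kestria agreement on 06.02.01: 06.04.03.01 not covered. → 10%.
Line D: prepared meat product → 06.03; in airtight containers → 06.03.02; with added sugar → 06.03.02.01. Scheduled 16%. No special measure applies. → 16%.
Sum: 9% + 8% + 10% + 16% = 43%.

43%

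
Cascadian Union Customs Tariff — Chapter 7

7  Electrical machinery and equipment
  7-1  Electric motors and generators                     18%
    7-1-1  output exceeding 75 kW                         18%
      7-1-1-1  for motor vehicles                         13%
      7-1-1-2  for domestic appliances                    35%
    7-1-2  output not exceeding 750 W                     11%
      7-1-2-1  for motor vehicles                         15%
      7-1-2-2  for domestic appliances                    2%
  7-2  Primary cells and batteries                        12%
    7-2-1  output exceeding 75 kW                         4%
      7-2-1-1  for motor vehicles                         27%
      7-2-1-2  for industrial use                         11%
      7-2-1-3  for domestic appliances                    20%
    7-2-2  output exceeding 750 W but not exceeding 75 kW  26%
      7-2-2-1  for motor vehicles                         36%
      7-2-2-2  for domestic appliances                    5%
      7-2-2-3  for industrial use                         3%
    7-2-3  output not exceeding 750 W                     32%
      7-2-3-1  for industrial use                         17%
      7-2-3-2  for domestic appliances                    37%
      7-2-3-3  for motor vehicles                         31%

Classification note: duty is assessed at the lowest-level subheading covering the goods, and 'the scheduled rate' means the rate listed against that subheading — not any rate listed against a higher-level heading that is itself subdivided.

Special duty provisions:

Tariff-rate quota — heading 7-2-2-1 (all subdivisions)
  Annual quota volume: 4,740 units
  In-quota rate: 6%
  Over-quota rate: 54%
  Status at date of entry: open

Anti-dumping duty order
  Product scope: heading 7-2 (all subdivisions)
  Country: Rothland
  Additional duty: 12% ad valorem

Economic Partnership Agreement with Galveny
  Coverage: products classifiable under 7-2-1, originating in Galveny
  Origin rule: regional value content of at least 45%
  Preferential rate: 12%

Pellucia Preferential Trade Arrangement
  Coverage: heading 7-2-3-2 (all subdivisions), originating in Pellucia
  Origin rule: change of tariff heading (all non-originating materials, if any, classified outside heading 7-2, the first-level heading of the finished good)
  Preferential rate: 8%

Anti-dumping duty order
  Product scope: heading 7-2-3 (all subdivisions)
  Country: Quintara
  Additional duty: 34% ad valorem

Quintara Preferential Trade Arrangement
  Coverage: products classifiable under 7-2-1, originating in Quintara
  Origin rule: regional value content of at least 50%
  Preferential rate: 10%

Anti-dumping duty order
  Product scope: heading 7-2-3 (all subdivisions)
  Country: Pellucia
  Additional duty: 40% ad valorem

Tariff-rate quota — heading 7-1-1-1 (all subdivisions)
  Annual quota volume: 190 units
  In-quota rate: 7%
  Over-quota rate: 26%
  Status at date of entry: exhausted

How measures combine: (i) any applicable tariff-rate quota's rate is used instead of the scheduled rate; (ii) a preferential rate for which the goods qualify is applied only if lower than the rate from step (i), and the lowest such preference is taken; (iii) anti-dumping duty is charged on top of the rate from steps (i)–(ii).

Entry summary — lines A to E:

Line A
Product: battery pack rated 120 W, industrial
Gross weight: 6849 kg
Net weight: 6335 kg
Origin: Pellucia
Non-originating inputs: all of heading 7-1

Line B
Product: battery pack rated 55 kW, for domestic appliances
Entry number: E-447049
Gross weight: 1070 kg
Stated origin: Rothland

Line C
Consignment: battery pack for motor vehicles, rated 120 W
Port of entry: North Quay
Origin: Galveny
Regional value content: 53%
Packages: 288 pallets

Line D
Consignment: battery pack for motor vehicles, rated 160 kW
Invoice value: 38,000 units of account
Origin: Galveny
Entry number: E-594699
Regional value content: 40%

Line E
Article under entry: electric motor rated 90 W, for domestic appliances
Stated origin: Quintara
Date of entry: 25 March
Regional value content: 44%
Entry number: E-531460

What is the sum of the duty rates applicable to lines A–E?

Line A: battery pack → 7-2; rated 120 W → 7-2-3; industrial → 7-2-3-1. Scheduled 17%. Pellucia agreement on 7-2-3-2: 7-2-3-1 not covered; anti-dumping (Pellucia, 7-2-3): +40%; total 17% + 40% = 57%. → 57%.
Line B: battery pack → 7-2; rated 55 kW → 7-2-2; for domestic appliances → 7-2-2-2. Scheduled 5%. anti-dumping (Rothland, 7-2): +12%; total 5% + 12% = 17%. → 17%.
Line C: battery pack → 7-2; rated 120 W → 7-2-3; for motor vehicles → 7-2-3-3. Scheduled 31%. Galveny agreement on 7-2-1: 7-2-3-3 not covered. → 31%.
Line D: battery pack → 7-2; rated 160 kW → 7-2-1; for motor vehicles → 7-2-1-1. Scheduled 27%. Galveny agreement on 7-2-1: RVC < 45%. → 27%.
Line E: electric motor → 7-1; rated 90 W → 7-1-2; for domestic appliances → 7-1-2-2. Scheduled 2%. Quintara agreement on 7-2-1: 7-1-2-2 not covered. → 2%.
Sum: 57% + 17% + 31% + 27% + 2% = 134%.

134%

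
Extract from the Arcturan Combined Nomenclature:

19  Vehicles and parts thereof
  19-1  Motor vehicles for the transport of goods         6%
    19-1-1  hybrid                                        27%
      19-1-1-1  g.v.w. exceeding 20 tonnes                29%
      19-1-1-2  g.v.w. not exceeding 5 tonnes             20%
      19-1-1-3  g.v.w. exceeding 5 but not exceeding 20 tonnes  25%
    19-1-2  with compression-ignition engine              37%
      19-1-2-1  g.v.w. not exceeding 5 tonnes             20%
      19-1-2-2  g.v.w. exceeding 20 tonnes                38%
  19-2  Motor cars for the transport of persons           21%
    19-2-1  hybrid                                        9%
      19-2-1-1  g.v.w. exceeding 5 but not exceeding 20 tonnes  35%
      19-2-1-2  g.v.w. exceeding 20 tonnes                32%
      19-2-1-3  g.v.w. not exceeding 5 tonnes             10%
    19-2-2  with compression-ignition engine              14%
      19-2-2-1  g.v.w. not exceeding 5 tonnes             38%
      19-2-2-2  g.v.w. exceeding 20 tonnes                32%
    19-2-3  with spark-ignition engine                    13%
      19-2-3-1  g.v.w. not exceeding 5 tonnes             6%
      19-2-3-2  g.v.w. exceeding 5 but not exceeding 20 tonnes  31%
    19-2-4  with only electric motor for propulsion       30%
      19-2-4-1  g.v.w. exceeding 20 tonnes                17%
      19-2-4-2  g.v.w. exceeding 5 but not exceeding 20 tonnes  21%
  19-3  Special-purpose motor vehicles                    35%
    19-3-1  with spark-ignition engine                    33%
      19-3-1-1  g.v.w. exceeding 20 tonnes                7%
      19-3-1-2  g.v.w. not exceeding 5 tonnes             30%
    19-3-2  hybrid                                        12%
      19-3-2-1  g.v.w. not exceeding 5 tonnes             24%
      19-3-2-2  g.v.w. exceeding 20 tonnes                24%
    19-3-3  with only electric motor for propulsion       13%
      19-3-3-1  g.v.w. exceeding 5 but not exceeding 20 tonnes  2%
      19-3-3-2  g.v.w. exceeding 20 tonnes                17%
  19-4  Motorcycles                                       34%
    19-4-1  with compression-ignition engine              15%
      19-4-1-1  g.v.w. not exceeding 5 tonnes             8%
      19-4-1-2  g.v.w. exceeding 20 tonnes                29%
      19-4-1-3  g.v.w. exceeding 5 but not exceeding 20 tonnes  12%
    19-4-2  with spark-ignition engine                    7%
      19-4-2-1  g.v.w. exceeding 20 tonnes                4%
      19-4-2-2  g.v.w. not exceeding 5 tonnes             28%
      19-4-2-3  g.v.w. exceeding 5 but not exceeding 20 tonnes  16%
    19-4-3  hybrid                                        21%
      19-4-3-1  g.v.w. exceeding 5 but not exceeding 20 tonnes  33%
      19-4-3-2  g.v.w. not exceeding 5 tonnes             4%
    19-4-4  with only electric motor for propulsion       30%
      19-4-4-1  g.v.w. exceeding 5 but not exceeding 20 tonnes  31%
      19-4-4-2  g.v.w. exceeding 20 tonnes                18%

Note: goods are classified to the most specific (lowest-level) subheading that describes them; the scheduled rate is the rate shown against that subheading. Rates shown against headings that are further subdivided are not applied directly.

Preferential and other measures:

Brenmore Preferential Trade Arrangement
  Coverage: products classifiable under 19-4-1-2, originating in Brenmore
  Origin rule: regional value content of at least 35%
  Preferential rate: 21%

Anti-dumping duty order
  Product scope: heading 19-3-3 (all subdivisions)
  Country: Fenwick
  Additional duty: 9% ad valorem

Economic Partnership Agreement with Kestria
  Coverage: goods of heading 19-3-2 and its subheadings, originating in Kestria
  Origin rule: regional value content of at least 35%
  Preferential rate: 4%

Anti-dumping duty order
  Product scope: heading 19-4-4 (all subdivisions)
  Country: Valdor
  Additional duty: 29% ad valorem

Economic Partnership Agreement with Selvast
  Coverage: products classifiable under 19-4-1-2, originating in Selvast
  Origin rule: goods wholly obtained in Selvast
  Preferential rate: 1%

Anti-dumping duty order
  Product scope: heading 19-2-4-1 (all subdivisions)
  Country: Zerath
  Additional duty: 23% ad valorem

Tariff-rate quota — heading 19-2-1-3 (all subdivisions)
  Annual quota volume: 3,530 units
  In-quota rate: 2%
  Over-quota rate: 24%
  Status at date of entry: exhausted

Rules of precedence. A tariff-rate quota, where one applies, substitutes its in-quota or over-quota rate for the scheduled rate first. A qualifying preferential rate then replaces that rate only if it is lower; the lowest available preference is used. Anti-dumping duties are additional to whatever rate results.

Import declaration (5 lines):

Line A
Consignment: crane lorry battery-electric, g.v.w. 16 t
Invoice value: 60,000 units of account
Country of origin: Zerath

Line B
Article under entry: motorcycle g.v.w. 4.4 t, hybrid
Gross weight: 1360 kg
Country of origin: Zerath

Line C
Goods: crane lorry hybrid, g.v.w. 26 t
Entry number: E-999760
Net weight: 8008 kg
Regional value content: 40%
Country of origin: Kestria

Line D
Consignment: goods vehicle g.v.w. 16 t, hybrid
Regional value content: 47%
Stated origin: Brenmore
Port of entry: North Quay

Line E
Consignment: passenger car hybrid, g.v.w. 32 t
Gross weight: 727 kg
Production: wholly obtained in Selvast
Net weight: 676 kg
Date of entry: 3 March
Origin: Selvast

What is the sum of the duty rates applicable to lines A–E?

67%

Line A: crane lorry → 19-3; battery-electric → 19-3-3; g.v.w. 16 t → 19-3-3-1. Scheduled 2%. No special measure applies. → 2%.
Line B: motorcycle → 19-4; hybrid → 19-4-3; g.v.w. 4.4 t → 19-4-3-2. Scheduled 4%. No special measure applies. → 4%.
Line C: crane lorry → 19-3; hybrid → 19-3-2; g.v.w. 26 t → 19-3-2-2. Scheduled 24%. Kestria agreement on 19-3-2: RVC ≥ 35% → 4% available; preferential 4%. → 4%.
Line D: goods vehicle → 19-1; hybrid → 19-1-1; g.v.w. 16 t → 19-1-1-3. Scheduled 25%. Brenmore agreement on 19-4-1-2: 19-1-1-3 not covered. → 25%.
Line E: passenger car → 19-2; hybrid → 19-2-1; g.v.w. 32 t → 19-2-1-2. Scheduled 32%. Selvast agreement on 19-4-1-2: 19-2-1-2 not covered. → 32%.
Sum: 2% + 4% + 4% + 25% + 32% = 67%.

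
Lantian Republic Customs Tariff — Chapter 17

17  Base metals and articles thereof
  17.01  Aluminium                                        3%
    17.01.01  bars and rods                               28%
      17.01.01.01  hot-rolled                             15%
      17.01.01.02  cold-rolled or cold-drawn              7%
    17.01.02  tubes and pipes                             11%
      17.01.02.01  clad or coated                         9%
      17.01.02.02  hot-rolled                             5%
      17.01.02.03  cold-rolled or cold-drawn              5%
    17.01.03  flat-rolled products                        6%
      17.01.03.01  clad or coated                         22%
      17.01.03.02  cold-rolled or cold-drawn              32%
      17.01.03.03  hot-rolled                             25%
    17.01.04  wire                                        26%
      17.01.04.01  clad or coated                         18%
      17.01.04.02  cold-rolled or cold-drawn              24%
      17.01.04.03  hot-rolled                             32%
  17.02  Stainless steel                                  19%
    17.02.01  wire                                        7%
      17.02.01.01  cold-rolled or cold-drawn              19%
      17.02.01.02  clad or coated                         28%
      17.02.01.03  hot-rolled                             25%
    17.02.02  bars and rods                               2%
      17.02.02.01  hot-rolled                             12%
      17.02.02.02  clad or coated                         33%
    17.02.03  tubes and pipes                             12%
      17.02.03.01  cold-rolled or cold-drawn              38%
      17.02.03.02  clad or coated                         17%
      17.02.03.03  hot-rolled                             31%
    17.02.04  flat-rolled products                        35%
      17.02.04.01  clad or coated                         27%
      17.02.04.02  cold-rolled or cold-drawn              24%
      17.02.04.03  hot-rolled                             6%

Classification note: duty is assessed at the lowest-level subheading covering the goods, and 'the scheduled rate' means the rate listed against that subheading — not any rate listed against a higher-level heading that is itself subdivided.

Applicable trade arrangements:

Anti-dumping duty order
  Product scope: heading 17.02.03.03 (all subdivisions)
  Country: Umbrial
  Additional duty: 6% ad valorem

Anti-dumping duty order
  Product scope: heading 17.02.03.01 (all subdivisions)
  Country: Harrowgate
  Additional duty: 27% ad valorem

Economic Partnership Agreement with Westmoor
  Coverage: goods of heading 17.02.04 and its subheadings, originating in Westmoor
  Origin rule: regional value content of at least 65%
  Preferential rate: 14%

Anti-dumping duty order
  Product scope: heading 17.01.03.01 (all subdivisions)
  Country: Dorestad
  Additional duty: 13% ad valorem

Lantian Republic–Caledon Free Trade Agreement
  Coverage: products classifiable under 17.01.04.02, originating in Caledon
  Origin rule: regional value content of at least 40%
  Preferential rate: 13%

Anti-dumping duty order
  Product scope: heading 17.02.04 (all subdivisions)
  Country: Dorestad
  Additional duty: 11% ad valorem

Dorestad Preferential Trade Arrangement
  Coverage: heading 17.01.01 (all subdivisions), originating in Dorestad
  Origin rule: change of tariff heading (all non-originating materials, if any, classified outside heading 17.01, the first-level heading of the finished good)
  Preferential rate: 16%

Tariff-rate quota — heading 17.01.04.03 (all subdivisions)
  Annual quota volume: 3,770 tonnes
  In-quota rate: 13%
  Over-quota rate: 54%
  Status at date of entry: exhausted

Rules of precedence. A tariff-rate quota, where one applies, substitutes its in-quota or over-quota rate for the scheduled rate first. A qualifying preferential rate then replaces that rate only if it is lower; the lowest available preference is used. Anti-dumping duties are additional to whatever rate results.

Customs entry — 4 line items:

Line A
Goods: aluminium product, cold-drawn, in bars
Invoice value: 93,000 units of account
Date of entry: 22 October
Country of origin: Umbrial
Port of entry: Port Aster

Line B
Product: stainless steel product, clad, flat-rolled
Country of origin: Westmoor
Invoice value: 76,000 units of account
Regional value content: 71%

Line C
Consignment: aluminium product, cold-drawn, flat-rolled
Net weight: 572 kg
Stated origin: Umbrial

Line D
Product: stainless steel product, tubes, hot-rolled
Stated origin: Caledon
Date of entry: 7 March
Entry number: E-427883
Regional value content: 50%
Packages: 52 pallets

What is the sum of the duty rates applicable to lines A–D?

84%

Line A: aluminium → 17.01; in bars → 17.01.01; cold-drawn → 17.01.01.02. Scheduled 7%. No special measure applies. → 7%.
Line B: stainless steel → 17.02; flat-rolled → 17.02.04; clad → 17.02.04.01. Scheduled 27%. Westmoor agreement on 17.02.04: RVC ≥ 65% → 14% available; preferential 14%. → 14%.
Line C: aluminium → 17.01; flat-rolled → 17.01.03; cold-drawn → 17.01.03.02. Scheduled 32%. No special measure applies. → 32%.
Line D: stainless steel → 17.02; tubes → 17.02.03; hot-rolled → 17.02.03.03. Scheduled 31%. Caledon agreement on 17.01.04.02: 17.02.03.03 not covered. → 31%.
Sum: 7% + 14% + 32% + 31% = 84%.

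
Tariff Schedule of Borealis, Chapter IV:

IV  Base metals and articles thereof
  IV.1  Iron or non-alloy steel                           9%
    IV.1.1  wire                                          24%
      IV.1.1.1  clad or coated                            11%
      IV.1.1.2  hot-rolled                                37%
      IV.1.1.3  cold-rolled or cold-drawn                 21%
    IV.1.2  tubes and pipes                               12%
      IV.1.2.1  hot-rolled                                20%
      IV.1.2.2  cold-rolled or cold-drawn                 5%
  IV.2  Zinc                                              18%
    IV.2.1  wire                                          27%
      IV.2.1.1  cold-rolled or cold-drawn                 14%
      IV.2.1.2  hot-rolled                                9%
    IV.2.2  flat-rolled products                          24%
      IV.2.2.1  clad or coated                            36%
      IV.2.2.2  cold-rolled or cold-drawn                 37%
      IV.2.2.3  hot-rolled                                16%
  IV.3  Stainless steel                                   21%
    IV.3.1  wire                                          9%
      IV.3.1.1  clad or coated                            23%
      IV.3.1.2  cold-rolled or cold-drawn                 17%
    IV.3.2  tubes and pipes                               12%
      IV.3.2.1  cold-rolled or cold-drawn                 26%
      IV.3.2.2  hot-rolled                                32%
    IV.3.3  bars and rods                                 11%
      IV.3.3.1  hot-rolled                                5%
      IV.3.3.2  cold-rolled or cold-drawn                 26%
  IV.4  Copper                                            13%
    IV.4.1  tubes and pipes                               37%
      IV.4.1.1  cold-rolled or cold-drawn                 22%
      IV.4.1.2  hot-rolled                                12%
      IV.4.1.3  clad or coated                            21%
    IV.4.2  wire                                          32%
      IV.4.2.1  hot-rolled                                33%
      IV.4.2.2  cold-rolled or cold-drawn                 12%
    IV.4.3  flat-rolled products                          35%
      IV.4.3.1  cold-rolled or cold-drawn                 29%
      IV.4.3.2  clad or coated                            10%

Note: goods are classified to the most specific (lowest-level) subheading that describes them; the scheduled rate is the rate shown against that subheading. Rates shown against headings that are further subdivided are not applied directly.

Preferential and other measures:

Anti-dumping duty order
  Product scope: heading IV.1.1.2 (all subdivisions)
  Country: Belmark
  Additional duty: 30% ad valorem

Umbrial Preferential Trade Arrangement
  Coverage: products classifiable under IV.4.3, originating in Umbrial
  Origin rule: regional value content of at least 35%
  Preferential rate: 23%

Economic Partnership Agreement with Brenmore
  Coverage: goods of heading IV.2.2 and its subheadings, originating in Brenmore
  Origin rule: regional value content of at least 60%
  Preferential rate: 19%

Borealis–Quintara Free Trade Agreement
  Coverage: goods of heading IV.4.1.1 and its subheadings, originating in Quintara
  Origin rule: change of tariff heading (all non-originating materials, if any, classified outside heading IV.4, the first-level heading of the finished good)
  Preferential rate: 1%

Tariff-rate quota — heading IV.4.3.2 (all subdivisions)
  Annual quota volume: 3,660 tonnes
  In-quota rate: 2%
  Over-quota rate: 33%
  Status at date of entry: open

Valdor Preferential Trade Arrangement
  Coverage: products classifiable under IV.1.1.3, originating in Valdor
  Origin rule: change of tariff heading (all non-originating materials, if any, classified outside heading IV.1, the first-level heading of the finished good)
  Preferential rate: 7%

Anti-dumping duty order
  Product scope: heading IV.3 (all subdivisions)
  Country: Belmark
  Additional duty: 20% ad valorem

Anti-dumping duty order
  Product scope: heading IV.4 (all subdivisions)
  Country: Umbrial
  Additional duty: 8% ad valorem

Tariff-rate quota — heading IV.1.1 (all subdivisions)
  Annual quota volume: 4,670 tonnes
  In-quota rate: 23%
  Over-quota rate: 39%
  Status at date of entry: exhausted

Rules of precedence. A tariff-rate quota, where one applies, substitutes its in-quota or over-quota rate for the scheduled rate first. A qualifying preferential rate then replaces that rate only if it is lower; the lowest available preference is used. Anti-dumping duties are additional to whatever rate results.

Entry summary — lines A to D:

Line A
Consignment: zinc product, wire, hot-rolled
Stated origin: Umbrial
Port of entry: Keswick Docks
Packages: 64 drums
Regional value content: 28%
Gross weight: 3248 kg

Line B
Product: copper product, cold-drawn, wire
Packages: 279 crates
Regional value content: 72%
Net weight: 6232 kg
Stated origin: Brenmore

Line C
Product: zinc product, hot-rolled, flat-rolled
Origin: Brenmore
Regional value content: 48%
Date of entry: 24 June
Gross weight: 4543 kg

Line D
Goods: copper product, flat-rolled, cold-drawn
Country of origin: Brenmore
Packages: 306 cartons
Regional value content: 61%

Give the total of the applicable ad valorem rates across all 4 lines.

Line A: zinc → IV.2; wire → IV.2.1; hot-rolled → IV.2.1.2. Scheduled 9%. Umbrial agreement on IV.4.3: IV.2.1.2 not covered. → 9%.
Line B: copper → IV.4; wire → IV.4.2; cold-drawn → IV.4.2.2. Scheduled 12%. Brenmore agreement on IV.2.2: IV.4.2.2 not covered. → 12%.
Line C: zinc → IV.2; flat-rolled → IV.2.2; hot-rolled → IV.2.2.3. Scheduled 16%. Brenmore agreement on IV.2.2: RVC < 60%. → 16%.
Line D: copper → IV.4; flat-rolled → IV.4.3; cold-drawn → IV.4.3.1. Scheduled 29%. Brenmore agreement on IV.2.2: IV.4.3.1 not covered. → 29%.
Sum: 9% + 12% + 16% + 29% = 66%.

66%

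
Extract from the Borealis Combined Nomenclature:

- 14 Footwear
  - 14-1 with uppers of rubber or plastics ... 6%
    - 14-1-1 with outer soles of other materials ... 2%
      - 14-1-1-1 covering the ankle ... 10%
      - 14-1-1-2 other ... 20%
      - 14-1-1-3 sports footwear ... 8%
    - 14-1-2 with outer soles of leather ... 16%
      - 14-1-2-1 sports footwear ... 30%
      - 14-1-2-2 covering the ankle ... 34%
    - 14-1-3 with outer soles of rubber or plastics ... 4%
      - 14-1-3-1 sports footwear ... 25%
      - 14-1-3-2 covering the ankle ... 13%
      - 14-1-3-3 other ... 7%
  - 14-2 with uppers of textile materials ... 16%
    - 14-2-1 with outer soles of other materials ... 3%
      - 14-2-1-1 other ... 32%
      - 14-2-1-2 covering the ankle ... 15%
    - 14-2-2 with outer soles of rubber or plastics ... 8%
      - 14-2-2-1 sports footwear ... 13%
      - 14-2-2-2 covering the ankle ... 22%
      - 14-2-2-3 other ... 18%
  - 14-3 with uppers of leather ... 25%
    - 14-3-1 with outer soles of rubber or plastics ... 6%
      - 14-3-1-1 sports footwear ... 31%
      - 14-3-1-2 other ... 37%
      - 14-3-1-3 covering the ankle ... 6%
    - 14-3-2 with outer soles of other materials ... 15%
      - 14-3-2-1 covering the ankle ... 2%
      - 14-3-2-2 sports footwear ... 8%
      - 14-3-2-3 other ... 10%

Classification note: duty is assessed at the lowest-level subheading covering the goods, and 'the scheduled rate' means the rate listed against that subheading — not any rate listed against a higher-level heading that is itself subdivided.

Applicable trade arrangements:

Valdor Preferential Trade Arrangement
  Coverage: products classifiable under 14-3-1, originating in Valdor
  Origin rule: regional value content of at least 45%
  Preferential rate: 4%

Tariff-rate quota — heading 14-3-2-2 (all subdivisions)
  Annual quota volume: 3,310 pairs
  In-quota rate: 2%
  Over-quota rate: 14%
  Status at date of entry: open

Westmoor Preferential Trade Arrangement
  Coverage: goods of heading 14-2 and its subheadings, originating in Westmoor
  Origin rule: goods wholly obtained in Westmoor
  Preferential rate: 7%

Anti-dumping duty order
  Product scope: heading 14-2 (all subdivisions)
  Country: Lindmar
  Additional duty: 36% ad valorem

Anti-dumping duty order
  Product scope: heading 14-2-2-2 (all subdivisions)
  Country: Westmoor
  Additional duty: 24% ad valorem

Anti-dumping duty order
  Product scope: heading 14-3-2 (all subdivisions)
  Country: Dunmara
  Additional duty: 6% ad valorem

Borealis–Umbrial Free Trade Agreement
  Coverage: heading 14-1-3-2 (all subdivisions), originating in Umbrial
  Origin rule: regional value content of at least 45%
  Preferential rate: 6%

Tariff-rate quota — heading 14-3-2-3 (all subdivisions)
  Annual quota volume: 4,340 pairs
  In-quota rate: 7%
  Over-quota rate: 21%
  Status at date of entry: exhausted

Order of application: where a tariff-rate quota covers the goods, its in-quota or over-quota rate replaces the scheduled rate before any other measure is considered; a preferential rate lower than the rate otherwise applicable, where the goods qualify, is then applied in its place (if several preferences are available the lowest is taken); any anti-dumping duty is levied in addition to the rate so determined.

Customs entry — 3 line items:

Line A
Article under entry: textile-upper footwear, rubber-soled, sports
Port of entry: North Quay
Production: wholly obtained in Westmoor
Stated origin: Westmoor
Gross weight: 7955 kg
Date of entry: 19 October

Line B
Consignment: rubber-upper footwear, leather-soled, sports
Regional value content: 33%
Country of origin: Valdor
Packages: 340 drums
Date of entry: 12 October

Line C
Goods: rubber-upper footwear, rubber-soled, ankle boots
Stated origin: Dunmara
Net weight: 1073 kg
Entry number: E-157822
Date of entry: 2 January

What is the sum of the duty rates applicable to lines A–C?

Line A: textile-upper → 14-2; rubber-soled → 14-2-2; sports → 14-2-2-1. Scheduled 13%. Westmoor agreement on 14-2: wholly obtained → 7% available; preferential 7%. → 7%.
Line B: rubber-upper → 14-1; leather-soled → 14-1-2; sports → 14-1-2-1. Scheduled 30%. Valdor agreement on 14-3-1: 14-1-2-1 not covered. → 30%.
Line C: rubber-upper → 14-1; rubber-soled → 14-1-3; ankle boots → 14-1-3-2. Scheduled 13%. No special measure applies. → 13%.
Sum: 7% + 30% + 13% = 50%.

50%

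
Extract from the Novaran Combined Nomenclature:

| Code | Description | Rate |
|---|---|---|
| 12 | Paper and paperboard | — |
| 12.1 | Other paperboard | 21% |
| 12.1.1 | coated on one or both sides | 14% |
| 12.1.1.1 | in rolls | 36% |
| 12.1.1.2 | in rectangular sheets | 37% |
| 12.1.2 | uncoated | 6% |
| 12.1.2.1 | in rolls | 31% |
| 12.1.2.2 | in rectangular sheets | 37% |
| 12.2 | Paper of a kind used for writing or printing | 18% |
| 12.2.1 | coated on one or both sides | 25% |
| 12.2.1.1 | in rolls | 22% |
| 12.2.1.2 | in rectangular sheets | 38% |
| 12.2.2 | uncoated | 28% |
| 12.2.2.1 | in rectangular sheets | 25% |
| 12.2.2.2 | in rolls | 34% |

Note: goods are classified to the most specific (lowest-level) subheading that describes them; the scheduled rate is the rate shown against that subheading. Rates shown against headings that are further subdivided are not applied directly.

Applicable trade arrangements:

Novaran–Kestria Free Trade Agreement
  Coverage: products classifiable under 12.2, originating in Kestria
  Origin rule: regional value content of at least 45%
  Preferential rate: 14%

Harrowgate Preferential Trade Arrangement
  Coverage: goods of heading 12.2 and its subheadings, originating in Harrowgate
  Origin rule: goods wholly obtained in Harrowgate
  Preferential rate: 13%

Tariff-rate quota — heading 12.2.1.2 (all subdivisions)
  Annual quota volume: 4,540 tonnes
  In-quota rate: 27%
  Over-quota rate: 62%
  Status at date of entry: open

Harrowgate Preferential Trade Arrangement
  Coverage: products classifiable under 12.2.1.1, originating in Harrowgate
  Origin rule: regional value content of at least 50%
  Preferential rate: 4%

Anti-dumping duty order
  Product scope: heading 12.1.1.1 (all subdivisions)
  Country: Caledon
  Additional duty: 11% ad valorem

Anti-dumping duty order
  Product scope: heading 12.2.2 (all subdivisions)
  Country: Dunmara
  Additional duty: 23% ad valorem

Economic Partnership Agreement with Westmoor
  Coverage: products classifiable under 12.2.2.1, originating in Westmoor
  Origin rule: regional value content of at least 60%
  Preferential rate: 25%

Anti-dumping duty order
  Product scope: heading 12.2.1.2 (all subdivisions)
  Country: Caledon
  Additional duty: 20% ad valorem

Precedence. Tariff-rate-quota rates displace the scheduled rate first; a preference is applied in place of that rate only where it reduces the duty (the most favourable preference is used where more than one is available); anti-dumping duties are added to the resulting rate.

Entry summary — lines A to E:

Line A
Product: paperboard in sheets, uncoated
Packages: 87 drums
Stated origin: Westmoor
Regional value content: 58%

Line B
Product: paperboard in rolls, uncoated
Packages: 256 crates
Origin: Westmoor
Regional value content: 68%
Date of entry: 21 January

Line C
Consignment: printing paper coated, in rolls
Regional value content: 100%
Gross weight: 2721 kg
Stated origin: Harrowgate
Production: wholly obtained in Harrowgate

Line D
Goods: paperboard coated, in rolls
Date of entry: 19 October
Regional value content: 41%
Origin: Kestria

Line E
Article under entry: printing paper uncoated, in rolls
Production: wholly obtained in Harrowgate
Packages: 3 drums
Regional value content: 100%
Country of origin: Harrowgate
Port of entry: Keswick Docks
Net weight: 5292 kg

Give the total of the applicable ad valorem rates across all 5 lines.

121%

Line A: paperboard → 12.1; uncoated → 12.1.2; in sheets → 12.1.2.2. Scheduled 37%. Westmoor agreement on 12.2.2.1: 12.1.2.2 not covered. → 37%.
Line B: paperboard → 12.1; uncoated → 12.1.2; in rolls → 12.1.2.1. Scheduled 31%. Westmoor agreement on 12.2.2.1: 12.1.2.1 not covered. → 31%.
Line C: printing paper → 12.2; coated → 12.2.1; in rolls → 12.2.1.1. Scheduled 22%. Harrowgate agreement on 12.2: wholly obtained → 13% available; Harrowgate agreement on 12.2.1.1: RVC ≥ 50% → 4% available; preferential 4%. → 4%.
Line D: paperboard → 12.1; coated → 12.1.1; in rolls → 12.1.1.1. Scheduled 36%. Kestria agreement on 12.2: 12.1.1.1 not covered. → 36%.
Line E: printing paper → 12.2; uncoated → 12.2.2; in rolls → 12.2.2.2. Scheduled 34%. Harrowgate agreement on 12.2: wholly obtained → 13% available; Harrowgate agreement on 12.2.1.1: 12.2.2.2 not covered; preferential 13%. → 13%.
Sum: 37% + 31% + 4% + 36% + 13% = 121%.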